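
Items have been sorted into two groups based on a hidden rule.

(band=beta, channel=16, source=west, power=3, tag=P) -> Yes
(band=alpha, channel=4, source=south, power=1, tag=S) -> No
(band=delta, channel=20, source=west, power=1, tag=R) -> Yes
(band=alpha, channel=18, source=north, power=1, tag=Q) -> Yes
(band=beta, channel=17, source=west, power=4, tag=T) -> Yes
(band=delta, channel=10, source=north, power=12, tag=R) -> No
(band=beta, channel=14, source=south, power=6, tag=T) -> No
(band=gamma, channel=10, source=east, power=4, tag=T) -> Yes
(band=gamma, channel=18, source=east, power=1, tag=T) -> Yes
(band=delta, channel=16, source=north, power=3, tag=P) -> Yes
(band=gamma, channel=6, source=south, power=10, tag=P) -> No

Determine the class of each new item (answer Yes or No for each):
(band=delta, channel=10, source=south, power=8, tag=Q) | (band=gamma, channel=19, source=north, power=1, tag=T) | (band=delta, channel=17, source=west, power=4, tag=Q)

No, Yes, Yes

Rule: power ≤ 4 AND channel ≥ 6. This holds for each 'Yes' example and fails for each 'No' one.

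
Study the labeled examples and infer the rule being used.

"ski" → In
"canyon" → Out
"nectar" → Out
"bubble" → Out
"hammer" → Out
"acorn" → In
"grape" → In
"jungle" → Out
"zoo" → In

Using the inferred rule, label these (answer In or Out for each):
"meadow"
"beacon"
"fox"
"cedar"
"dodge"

Every 'In' example satisfies: odd length. None of the 'Out' examples do.
"meadow": Out (length 6).
"beacon": Out (length 6).
"fox": In (length 3).
"cedar": In (length 5).
"dodge": In (length 5).

Out, Out, In, In, In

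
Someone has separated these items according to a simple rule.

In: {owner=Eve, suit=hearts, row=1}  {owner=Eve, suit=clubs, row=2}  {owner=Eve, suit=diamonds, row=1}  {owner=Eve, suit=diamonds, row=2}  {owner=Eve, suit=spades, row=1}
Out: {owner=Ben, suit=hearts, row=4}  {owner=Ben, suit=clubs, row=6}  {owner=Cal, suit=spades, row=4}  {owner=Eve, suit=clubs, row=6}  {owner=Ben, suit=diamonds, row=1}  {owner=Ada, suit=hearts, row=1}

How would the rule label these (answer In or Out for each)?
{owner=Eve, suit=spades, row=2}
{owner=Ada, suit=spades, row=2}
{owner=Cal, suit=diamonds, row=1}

The pattern is that an item is 'In' exactly when: owner is Eve AND row ≤ 2.
{owner=Eve, suit=spades, row=2}: In (owner is Eve, row = 2). {owner=Ada, suit=spades, row=2}: Out (owner is Ada, row = 2). {owner=Cal, suit=diamonds, row=1}: Out (owner is Cal, row = 1).

In, Out, Out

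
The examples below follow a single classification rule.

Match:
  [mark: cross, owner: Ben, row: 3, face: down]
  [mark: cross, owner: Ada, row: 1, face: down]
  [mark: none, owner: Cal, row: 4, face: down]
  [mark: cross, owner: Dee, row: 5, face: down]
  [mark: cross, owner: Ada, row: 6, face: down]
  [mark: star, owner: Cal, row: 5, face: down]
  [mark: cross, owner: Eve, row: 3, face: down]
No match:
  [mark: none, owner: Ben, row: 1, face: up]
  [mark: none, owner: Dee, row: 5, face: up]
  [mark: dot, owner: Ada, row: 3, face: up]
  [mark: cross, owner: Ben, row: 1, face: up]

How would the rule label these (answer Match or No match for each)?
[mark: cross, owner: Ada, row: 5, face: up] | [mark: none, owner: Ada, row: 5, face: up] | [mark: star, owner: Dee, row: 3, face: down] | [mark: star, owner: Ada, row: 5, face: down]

No match, No match, Match, Match

A rule that fits every label: face is down — true of each 'Match' example, false of each 'No match' one.
[mark: cross, owner: Ada, row: 5, face: up] — face is up, hence No match. [mark: none, owner: Ada, row: 5, face: up] — face is up, hence No match. [mark: star, owner: Dee, row: 3, face: down] — face is down, hence Match. [mark: star, owner: Ada, row: 5, face: down] — face is down, hence Match.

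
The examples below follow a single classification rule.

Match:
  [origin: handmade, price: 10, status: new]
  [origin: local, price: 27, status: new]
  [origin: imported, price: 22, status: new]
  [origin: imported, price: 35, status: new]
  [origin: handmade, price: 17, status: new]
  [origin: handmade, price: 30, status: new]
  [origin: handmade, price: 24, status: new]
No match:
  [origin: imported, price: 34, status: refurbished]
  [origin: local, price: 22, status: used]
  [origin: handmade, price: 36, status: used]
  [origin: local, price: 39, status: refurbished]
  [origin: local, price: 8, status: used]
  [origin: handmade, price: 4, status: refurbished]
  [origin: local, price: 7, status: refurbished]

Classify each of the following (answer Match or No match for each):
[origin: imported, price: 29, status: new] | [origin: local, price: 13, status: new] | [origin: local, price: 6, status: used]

Match, Match, No match

The rule appears to be: status is new.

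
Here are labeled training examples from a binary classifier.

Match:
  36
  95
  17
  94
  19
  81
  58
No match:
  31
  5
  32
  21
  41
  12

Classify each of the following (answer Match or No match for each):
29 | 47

A rule that fits every label: digit sum ≥ 6 — true of each 'Match' example, false of each 'No match' one.
29 → digit sum 2+9 = 11 → Match.
47 → digit sum 4+7 = 11 → Match.

Match, Match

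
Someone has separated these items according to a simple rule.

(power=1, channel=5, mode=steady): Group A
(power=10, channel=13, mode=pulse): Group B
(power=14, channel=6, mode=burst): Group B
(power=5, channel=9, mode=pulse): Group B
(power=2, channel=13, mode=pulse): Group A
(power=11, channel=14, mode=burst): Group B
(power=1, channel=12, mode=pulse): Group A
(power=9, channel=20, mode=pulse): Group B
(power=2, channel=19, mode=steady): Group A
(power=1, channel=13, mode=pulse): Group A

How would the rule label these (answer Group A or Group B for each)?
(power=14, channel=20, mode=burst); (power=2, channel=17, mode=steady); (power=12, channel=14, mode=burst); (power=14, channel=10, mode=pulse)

Group B, Group A, Group B, Group B

The rule appears to be: power ≤ 2.
(power=14, channel=20, mode=burst) → power = 14 → Group B. (power=2, channel=17, mode=steady) → power = 2 → Group A. (power=12, channel=14, mode=burst) → power = 12 → Group B. (power=14, channel=10, mode=pulse) → power = 14 → Group B.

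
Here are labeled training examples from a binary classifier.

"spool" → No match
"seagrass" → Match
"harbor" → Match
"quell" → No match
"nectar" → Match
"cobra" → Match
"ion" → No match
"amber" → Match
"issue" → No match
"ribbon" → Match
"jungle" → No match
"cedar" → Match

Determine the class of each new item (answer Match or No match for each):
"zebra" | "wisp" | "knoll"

One predicate separates the groups cleanly: contains 'r'.
"zebra": Match (has 'r'). "wisp": No match (no 'r'). "knoll": No match (no 'r').

Match, No match, No match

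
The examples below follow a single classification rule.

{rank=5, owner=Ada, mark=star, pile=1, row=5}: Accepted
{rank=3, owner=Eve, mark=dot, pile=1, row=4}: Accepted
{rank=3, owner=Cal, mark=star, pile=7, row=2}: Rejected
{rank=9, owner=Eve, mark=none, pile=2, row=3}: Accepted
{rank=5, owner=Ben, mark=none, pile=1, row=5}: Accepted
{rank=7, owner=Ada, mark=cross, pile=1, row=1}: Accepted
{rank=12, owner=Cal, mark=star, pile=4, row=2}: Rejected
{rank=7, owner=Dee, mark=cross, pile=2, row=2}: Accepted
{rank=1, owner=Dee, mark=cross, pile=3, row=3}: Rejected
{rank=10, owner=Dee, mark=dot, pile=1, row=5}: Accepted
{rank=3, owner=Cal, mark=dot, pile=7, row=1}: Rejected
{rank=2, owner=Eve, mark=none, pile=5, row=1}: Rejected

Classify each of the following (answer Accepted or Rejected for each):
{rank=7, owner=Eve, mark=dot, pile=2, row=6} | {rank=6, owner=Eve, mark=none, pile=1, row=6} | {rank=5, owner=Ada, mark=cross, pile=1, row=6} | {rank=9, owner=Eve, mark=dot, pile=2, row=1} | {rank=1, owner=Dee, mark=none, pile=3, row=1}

Accepted, Accepted, Accepted, Accepted, Rejected

The classifier is using: pile ≤ 2.
{rank=7, owner=Eve, mark=dot, pile=2, row=6}: pile = 2, matches → Accepted.
{rank=6, owner=Eve, mark=none, pile=1, row=6}: pile = 1, matches → Accepted.
{rank=5, owner=Ada, mark=cross, pile=1, row=6}: pile = 1, matches → Accepted.
{rank=9, owner=Eve, mark=dot, pile=2, row=1}: pile = 2, matches → Accepted.
{rank=1, owner=Dee, mark=none, pile=3, row=1}: pile = 3, does not fit → Rejected.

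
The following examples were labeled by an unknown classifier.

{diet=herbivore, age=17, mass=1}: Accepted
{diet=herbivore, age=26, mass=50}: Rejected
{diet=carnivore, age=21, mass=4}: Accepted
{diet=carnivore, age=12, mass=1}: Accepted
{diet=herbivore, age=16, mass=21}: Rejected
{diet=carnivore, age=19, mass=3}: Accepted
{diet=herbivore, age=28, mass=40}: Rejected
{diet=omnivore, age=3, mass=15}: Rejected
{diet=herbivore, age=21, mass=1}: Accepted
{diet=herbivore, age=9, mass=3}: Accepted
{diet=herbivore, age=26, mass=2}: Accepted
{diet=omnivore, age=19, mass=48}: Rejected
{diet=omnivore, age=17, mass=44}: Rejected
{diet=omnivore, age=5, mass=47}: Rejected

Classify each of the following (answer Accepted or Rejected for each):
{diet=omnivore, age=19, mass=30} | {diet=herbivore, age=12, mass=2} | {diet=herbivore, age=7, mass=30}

Rejected, Accepted, Rejected

The simplest hypothesis consistent with all the labels is: mass ≤ 4.
{diet=omnivore, age=19, mass=30} → mass = 30 → Rejected.
{diet=herbivore, age=12, mass=2} → mass = 2 → Accepted.
{diet=herbivore, age=7, mass=30} → mass = 30 → Rejected.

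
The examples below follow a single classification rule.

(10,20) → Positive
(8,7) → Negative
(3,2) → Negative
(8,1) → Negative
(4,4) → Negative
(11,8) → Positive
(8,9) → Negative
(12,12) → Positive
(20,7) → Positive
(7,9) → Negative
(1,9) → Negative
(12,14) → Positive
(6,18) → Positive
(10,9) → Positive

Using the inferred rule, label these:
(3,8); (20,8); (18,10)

The distinguishing property — sum ≥ 19 — holds for all the 'Positive' cases and none of the 'Negative' cases.
(3,8) → 3+8 = 11 → Negative.
(20,8) → 20+8 = 28 → Positive.
(18,10) → 18+10 = 28 → Positive.

Negative, Positive, Positive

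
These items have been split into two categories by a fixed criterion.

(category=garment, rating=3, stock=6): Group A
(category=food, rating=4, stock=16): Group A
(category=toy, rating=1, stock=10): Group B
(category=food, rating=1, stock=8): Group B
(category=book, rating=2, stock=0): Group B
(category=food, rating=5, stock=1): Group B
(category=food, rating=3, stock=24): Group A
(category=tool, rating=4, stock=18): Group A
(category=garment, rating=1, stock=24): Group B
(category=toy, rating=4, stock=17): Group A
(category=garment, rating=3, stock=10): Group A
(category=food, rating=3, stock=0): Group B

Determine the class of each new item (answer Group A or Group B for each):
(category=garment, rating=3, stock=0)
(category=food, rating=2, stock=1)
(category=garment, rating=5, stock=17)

Group B, Group B, Group A

The distinguishing property — rating ≥ 2 AND stock ≥ 6 — holds for all the 'Group A' cases and none of the 'Group B' cases.
(category=garment, rating=3, stock=0): rating = 3, stock = 0 — doesn't match, so Group B.
(category=food, rating=2, stock=1): rating = 2, stock = 1 — doesn't match, so Group B.
(category=garment, rating=5, stock=17): rating = 5, stock = 17 — satisfies this, so Group A.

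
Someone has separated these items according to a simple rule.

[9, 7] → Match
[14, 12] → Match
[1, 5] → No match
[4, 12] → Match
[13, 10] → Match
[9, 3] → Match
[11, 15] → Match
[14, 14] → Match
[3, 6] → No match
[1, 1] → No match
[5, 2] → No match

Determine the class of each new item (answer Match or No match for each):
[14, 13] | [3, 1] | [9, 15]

The simplest hypothesis consistent with all the labels is: sum ≥ 12.
[14, 13] — 14+13 = 27, hence Match. [3, 1] — 3+1 = 4, hence No match. [9, 15] — 9+15 = 24, hence Match.

Match, No match, Match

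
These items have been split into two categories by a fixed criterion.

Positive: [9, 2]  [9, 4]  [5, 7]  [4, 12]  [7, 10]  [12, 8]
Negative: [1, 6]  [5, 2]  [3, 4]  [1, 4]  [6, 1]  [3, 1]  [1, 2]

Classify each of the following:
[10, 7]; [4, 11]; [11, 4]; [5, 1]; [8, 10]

Positive, Positive, Positive, Negative, Positive

The classifier is using: sum ≥ 11.
[10, 7] → 10+7 = 17 → Positive. [4, 11] → 4+11 = 15 → Positive. [11, 4] → 11+4 = 15 → Positive. [5, 1] → 5+1 = 6 → Negative. [8, 10] → 8+10 = 18 → Positive.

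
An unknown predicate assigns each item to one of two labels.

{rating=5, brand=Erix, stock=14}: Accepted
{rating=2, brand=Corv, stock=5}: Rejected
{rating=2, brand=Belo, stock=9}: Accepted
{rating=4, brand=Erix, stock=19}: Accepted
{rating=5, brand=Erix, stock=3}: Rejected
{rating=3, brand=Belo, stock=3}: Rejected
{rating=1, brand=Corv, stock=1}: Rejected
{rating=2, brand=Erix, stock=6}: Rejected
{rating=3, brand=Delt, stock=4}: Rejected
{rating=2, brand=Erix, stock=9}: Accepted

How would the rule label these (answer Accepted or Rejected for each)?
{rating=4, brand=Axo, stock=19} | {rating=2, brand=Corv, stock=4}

Accepted, Rejected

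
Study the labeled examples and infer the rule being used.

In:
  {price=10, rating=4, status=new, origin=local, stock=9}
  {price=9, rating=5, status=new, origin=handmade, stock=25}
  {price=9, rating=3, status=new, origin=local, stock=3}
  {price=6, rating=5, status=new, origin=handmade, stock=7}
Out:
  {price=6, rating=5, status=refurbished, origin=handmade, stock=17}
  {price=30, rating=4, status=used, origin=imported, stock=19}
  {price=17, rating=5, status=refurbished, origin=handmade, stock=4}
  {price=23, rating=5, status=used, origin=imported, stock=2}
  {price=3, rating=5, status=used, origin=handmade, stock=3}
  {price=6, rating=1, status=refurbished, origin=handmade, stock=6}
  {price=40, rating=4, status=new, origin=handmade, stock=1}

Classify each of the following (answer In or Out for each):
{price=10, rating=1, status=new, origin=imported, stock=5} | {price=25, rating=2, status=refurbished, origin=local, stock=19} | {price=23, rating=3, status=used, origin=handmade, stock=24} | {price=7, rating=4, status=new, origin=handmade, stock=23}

'In' ⟺ status is new AND stock ≥ 2.
{price=10, rating=1, status=new, origin=imported, stock=5}: status is new, stock = 5, fits → In.
{price=25, rating=2, status=refurbished, origin=local, stock=19}: status is refurbished, stock = 19, fails this test → Out.
{price=23, rating=3, status=used, origin=handmade, stock=24}: status is used, stock = 24, fails this test → Out.
{price=7, rating=4, status=new, origin=handmade, stock=23}: status is new, stock = 23, fits → In.

In, Out, Out, In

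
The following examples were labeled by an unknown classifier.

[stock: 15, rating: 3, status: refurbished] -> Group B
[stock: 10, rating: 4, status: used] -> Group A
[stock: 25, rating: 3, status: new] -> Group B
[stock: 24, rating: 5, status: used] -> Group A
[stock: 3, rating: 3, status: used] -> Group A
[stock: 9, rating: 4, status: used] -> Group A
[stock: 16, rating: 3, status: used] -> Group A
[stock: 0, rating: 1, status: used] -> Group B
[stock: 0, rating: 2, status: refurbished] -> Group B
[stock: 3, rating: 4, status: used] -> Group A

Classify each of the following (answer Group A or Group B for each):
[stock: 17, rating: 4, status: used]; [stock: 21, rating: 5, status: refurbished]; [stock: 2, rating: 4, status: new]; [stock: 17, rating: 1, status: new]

Every 'Group A' example satisfies: status is used AND stock ≥ 3. None of the 'Group B' examples do.
[stock: 17, rating: 4, status: used]: status is used, stock = 17, satisfies this → Group A. [stock: 21, rating: 5, status: refurbished]: status is refurbished, stock = 21, doesn't qualify → Group B. [stock: 2, rating: 4, status: new]: status is new, stock = 2, doesn't qualify → Group B. [stock: 17, rating: 1, status: new]: status is new, stock = 17, doesn't qualify → Group B.

Group A, Group B, Group B, Group B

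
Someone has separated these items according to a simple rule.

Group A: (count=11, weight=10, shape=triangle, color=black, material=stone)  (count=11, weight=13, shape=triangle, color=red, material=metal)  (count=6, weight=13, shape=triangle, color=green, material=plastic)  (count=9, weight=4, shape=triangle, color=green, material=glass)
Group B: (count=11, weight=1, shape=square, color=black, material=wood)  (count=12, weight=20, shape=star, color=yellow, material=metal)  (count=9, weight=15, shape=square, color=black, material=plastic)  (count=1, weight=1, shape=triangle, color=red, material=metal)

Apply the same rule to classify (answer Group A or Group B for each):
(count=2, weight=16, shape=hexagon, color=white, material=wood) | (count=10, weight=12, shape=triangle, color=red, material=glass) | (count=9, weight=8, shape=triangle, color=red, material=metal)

Group B, Group A, Group A

Rule: shape is triangle AND count ≥ 6. This holds for each 'Group A' example and fails for each 'Group B' one.
(count=2, weight=16, shape=hexagon, color=white, material=wood): shape is hexagon, count = 2 — fails this test, so Group B. (count=10, weight=12, shape=triangle, color=red, material=glass): shape is triangle, count = 10 — fits, so Group A. (count=9, weight=8, shape=triangle, color=red, material=metal): shape is triangle, count = 9 — fits, so Group A.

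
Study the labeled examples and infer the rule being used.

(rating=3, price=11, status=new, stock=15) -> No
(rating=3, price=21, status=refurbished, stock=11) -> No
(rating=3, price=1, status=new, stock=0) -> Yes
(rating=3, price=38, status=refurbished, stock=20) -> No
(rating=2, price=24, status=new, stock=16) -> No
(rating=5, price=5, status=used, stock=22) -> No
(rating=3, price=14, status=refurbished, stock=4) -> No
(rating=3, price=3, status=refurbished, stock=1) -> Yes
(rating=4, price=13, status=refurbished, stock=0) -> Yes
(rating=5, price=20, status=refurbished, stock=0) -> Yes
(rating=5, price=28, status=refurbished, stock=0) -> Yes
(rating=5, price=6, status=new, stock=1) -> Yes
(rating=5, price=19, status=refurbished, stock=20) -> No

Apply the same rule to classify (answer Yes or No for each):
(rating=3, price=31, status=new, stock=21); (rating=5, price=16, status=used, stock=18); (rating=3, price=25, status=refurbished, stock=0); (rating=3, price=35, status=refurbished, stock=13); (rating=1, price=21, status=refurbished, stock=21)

The rule appears to be: stock ≤ 1.
(rating=3, price=31, status=new, stock=21) → stock = 21 → No.
(rating=5, price=16, status=used, stock=18) → stock = 18 → No.
(rating=3, price=25, status=refurbished, stock=0) → stock = 0 → Yes.
(rating=3, price=35, status=refurbished, stock=13) → stock = 13 → No.
(rating=1, price=21, status=refurbished, stock=21) → stock = 21 → No.

No, No, Yes, No, No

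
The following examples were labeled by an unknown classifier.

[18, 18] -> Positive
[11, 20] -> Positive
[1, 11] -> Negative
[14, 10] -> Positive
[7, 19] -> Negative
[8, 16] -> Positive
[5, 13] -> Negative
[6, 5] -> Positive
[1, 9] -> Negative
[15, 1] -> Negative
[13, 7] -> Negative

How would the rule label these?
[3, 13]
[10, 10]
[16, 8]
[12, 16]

Negative, Positive, Positive, Positive

'Positive' ⟺ product is even.
[3, 13] → 3·13 = 39 → Negative.
[10, 10] → 10·10 = 100 → Positive.
[16, 8] → 16·8 = 128 → Positive.
[12, 16] → 12·16 = 192 → Positive.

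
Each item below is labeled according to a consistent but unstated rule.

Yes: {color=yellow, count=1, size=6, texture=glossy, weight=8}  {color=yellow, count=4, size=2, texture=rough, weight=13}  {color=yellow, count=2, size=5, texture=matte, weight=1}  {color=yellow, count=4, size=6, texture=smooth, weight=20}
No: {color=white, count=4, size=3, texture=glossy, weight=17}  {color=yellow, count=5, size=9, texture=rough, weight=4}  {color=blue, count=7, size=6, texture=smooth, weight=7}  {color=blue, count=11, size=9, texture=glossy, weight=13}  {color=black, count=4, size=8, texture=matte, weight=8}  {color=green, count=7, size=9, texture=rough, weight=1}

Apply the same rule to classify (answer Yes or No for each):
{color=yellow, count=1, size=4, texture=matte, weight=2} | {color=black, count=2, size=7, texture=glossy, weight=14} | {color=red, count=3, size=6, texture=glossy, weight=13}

The rule appears to be: color is yellow AND size ≤ 6.
{color=yellow, count=1, size=4, texture=matte, weight=2} → color is yellow, size = 4 → Yes.
{color=black, count=2, size=7, texture=glossy, weight=14} → color is black, size = 7 → No.
{color=red, count=3, size=6, texture=glossy, weight=13} → color is red, size = 6 → No.

Yes, No, No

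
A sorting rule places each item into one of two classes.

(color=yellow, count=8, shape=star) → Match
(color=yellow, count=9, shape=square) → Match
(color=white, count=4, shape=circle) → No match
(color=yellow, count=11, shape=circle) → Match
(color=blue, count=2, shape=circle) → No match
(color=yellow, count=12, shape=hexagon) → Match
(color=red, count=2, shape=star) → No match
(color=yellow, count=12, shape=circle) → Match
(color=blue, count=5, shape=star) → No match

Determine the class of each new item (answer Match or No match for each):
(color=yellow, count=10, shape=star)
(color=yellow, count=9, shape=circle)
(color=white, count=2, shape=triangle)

Match, Match, No match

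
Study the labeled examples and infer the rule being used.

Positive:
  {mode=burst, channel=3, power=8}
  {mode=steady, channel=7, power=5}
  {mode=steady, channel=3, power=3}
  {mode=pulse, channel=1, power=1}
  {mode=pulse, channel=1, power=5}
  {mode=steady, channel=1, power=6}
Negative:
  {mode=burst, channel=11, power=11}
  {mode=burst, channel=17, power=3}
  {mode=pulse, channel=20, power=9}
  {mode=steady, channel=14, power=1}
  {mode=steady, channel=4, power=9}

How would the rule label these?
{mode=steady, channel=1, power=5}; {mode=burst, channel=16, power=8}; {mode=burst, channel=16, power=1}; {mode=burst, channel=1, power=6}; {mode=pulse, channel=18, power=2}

Positive, Negative, Negative, Positive, Negative

All 'Positive' examples share one property — channel ≤ 7 AND power ≤ 8 — and every 'Negative' example lacks it.
Positive: {mode=steady, channel=1, power=5}, since channel = 1, power = 5.
Negative: {mode=burst, channel=16, power=8}, since channel = 16, power = 8.
Negative: {mode=burst, channel=16, power=1}, since channel = 16, power = 1.
Positive: {mode=burst, channel=1, power=6}, since channel = 1, power = 6.
Negative: {mode=pulse, channel=18, power=2}, since channel = 18, power = 2.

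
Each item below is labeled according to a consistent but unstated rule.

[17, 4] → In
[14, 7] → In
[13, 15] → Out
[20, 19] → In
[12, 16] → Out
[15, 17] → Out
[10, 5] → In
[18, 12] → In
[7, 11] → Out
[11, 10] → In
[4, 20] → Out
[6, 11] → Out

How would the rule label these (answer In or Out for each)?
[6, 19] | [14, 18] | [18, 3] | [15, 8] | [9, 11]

The classifier is using: first > second.

Out, Out, In, In, Out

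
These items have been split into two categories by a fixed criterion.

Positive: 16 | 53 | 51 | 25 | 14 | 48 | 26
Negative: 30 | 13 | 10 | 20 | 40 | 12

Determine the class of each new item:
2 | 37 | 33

Negative, Positive, Positive

The common property of the 'Positive' items is: digit sum ≥ 5. No 'Negative' item has it.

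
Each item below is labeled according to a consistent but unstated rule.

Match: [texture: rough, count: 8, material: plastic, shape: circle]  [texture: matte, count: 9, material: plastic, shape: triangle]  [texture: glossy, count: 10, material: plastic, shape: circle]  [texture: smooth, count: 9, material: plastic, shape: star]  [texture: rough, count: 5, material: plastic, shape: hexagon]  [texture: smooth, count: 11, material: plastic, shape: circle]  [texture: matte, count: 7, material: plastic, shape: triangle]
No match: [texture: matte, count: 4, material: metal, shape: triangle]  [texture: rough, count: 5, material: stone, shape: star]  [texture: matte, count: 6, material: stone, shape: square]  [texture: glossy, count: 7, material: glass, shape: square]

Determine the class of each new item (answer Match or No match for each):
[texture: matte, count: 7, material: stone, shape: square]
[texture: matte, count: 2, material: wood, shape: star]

No match, No match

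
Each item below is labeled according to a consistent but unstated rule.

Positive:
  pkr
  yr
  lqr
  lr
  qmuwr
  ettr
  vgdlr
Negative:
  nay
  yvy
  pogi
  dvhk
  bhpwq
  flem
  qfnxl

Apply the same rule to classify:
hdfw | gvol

A rule that fits every label: contains 'r' — true of each 'Positive' example, false of each 'Negative' one.

Negative, Negative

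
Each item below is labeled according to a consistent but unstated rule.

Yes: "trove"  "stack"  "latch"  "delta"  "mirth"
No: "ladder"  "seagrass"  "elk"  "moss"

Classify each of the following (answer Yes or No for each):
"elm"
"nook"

The common property of the 'Yes' items is: contains 't'. No 'No' item has it.

No, No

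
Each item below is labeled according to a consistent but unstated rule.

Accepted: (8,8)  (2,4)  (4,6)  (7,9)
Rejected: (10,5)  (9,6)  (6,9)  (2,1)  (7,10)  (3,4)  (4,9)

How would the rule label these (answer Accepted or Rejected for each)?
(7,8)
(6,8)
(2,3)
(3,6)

Looking at the examples, the only property every 'Accepted' case has and every 'Rejected' case lacks is: sum is even.
(7,8): Rejected (7+8 = 15). (6,8): Accepted (6+8 = 14). (2,3): Rejected (2+3 = 5). (3,6): Rejected (3+6 = 9).

Rejected, Accepted, Rejected, Rejected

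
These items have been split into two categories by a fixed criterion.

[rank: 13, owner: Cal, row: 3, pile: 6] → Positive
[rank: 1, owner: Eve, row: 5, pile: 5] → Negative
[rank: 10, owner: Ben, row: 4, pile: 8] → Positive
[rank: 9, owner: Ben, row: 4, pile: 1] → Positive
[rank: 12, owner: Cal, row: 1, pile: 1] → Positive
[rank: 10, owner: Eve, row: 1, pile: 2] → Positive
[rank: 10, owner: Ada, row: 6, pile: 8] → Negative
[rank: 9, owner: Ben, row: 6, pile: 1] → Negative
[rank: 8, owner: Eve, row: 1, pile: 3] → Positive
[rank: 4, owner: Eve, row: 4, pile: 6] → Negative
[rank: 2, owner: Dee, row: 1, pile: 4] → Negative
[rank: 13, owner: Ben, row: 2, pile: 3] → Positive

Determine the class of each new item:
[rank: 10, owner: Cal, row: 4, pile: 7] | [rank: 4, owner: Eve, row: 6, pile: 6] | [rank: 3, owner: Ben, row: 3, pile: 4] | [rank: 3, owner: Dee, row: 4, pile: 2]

Positive, Negative, Negative, Negative

The rule appears to be: row ≤ 4 AND rank ≥ 8.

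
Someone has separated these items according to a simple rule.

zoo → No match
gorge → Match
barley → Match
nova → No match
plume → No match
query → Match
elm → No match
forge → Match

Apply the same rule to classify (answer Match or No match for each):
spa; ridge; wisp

No match, Match, No match

Checking candidate rules against both groups, what survives is: contains 'r'.
spa → no 'r' → No match.
ridge → has 'r' → Match.
wisp → no 'r' → No match.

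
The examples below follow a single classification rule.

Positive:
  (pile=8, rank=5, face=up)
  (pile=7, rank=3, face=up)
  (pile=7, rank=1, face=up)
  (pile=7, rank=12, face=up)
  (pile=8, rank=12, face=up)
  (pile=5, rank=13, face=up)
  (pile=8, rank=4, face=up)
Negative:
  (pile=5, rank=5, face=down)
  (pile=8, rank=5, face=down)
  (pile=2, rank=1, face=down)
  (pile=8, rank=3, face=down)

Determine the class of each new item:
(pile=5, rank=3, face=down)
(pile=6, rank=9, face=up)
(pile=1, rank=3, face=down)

Negative, Positive, Negative

'Positive' ⟺ face is up.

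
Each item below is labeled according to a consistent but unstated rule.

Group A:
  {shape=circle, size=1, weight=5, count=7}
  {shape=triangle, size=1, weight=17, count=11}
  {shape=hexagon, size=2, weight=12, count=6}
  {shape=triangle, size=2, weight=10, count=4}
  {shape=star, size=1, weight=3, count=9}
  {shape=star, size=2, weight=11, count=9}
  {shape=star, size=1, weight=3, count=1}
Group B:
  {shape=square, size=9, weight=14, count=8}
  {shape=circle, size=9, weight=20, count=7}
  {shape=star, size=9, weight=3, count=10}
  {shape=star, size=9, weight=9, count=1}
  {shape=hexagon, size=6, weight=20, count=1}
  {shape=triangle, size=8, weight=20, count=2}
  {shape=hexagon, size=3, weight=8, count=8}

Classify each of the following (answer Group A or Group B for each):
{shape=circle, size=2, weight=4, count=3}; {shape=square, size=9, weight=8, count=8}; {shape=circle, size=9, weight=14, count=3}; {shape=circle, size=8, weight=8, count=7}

Group A, Group B, Group B, Group B

'Group A' ⟺ size ≤ 2.
Group A: {shape=circle, size=2, weight=4, count=3}, since size = 2.
Group B: {shape=square, size=9, weight=8, count=8}, since size = 9.
Group B: {shape=circle, size=9, weight=14, count=3}, since size = 9.
Group B: {shape=circle, size=8, weight=8, count=7}, since size = 8.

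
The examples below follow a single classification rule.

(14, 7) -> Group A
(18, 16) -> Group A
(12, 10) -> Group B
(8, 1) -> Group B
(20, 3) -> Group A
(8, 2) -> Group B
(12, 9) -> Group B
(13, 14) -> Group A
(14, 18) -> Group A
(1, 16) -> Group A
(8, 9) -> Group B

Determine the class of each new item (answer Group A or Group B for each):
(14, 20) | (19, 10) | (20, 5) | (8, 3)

The simplest hypothesis consistent with all the labels is: max ≥ 13.
Group A: (14, 20), since max 20. Group A: (19, 10), since max 19. Group A: (20, 5), since max 20. Group B: (8, 3), since max 8.

Group A, Group A, Group A, Group B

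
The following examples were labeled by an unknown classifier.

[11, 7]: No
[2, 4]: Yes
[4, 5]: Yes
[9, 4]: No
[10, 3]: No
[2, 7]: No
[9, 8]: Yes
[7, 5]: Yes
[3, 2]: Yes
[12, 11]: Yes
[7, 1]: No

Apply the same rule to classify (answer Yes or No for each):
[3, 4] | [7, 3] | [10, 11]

Yes, No, Yes

A rule that fits every label: |first − second| ≤ 2 — true of each 'Yes' example, false of each 'No' one.
[3, 4] — |3−4| = 1, hence Yes.
[7, 3] — |7−3| = 4, hence No.
[10, 11] — |10−11| = 1, hence Yes.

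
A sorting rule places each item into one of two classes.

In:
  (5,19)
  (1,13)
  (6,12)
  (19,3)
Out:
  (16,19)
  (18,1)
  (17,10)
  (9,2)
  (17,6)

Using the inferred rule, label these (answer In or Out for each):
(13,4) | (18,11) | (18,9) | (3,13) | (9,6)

Out, Out, Out, In, Out

The distinguishing property — sum is even — holds for all the 'In' cases and none of the 'Out' cases.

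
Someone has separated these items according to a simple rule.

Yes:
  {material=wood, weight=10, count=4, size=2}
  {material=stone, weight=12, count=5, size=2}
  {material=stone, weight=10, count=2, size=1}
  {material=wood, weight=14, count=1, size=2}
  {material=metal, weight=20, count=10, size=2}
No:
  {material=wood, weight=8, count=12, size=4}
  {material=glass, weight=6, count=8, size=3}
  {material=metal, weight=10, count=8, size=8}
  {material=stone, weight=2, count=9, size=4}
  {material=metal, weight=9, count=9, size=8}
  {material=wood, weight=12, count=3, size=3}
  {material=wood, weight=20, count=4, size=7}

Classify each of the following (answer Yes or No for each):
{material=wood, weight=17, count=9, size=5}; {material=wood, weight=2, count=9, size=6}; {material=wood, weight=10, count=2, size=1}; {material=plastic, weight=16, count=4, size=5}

No, No, Yes, No

The common property of the 'Yes' items is: size ≤ 2. No 'No' item has it.
{material=wood, weight=17, count=9, size=5}: No (size = 5).
{material=wood, weight=2, count=9, size=6}: No (size = 6).
{material=wood, weight=10, count=2, size=1}: Yes (size = 1).
{material=plastic, weight=16, count=4, size=5}: No (size = 5).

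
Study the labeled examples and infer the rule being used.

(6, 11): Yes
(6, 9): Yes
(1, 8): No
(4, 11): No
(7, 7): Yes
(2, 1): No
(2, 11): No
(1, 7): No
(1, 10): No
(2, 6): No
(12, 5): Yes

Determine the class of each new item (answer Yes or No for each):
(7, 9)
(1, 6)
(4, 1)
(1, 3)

The rule appears to be: first ≥ 5.

Yes, No, No, No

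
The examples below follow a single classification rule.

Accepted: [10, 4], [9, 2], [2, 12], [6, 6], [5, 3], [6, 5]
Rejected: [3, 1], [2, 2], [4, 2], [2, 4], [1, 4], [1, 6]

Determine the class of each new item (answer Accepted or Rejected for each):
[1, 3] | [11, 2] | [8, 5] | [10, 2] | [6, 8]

Rejected, Accepted, Accepted, Accepted, Accepted

Rule: sum ≥ 8. This holds for each 'Accepted' example and fails for each 'Rejected' one.
[1, 3] → 1+3 = 4 → Rejected. [11, 2] → 11+2 = 13 → Accepted. [8, 5] → 8+5 = 13 → Accepted. [10, 2] → 10+2 = 12 → Accepted. [6, 8] → 6+8 = 14 → Accepted.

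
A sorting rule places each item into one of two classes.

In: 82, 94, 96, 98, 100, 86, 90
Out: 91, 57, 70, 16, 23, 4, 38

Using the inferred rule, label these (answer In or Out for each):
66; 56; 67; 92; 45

One predicate separates the groups cleanly: even AND at least 82.
66: 66 is even, 66 < 82, does not satisfy this → Out.
56: 56 is even, 56 < 82, does not satisfy this → Out.
67: 67 is odd, 67 < 82, does not satisfy this → Out.
92: 92 is even, 92 ≥ 82, checks out → In.
45: 45 is odd, 45 < 82, does not satisfy this → Out.

Out, Out, Out, In, Out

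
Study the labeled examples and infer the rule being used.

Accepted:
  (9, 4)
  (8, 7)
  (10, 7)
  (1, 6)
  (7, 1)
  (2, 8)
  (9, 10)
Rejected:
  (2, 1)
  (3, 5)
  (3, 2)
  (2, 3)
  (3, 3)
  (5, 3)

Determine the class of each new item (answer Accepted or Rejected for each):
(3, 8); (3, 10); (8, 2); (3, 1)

Accepted, Accepted, Accepted, Rejected

One predicate separates the groups cleanly: max ≥ 6.
(3, 8) — max 8, hence Accepted. (3, 10) — max 10, hence Accepted. (8, 2) — max 8, hence Accepted. (3, 1) — max 3, hence Rejected.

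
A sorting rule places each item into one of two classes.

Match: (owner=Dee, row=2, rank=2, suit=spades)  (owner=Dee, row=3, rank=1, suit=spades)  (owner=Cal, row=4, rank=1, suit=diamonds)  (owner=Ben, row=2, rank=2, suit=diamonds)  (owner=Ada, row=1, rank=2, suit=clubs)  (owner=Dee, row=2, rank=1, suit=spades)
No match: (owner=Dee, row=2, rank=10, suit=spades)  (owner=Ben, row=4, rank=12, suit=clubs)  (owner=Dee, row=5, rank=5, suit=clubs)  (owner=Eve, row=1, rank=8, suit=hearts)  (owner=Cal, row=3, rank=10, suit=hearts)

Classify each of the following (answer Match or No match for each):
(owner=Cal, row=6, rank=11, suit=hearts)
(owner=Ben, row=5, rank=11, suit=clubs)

The distinguishing property — rank ≤ 2 — holds for all the 'Match' cases and none of the 'No match' cases.

No match, No match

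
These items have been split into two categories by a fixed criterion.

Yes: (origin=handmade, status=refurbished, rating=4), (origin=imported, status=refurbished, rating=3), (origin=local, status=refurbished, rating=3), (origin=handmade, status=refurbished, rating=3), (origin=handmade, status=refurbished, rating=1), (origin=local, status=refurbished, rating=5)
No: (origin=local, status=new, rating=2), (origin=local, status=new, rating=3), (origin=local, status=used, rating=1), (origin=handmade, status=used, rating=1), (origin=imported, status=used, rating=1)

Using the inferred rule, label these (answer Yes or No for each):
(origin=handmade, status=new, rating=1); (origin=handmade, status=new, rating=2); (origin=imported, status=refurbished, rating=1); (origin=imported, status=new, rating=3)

The pattern is that an item is 'Yes' exactly when: status is refurbished.

No, No, Yes, No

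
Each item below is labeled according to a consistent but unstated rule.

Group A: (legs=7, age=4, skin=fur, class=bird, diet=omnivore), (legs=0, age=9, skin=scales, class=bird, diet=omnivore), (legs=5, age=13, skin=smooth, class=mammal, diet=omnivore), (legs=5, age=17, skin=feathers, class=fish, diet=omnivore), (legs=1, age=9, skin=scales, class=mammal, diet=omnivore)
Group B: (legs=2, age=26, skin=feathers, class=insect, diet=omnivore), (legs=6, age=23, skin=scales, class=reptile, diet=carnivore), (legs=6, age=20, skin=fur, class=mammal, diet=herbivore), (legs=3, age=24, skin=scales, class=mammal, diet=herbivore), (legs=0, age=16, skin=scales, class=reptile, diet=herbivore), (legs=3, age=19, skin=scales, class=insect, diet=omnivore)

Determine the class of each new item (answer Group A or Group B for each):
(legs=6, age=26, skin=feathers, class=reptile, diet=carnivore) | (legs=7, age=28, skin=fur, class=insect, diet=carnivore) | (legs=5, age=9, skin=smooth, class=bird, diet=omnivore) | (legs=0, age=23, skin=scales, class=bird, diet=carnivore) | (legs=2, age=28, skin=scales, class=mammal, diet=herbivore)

All 'Group A' examples share one property — diet is omnivore AND age ≤ 17 — and every 'Group B' example lacks it.
(legs=6, age=26, skin=feathers, class=reptile, diet=carnivore): Group B (diet is carnivore, age = 26).
(legs=7, age=28, skin=fur, class=insect, diet=carnivore): Group B (diet is carnivore, age = 28).
(legs=5, age=9, skin=smooth, class=bird, diet=omnivore): Group A (diet is omnivore, age = 9).
(legs=0, age=23, skin=scales, class=bird, diet=carnivore): Group B (diet is carnivore, age = 23).
(legs=2, age=28, skin=scales, class=mammal, diet=herbivore): Group B (diet is herbivore, age = 28).

Group B, Group B, Group A, Group B, Group B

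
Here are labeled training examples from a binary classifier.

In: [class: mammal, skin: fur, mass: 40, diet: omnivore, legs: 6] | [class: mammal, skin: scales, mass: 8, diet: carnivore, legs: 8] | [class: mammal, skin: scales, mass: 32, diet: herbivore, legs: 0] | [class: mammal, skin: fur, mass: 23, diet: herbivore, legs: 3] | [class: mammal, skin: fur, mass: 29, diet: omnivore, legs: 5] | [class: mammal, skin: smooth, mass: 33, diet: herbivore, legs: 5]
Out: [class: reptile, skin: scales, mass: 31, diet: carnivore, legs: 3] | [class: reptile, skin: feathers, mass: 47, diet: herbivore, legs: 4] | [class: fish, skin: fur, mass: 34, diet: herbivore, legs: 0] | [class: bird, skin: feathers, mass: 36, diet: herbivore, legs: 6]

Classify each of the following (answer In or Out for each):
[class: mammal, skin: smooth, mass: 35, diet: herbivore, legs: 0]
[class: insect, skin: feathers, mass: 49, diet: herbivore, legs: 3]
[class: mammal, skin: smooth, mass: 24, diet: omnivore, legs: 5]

In, Out, In

Rule: class is mammal. This holds for each 'In' example and fails for each 'Out' one.
[class: mammal, skin: smooth, mass: 35, diet: herbivore, legs: 0]: class is mammal — matches, so In. [class: insect, skin: feathers, mass: 49, diet: herbivore, legs: 3]: class is insect — doesn't match, so Out. [class: mammal, skin: smooth, mass: 24, diet: omnivore, legs: 5]: class is mammal — matches, so In.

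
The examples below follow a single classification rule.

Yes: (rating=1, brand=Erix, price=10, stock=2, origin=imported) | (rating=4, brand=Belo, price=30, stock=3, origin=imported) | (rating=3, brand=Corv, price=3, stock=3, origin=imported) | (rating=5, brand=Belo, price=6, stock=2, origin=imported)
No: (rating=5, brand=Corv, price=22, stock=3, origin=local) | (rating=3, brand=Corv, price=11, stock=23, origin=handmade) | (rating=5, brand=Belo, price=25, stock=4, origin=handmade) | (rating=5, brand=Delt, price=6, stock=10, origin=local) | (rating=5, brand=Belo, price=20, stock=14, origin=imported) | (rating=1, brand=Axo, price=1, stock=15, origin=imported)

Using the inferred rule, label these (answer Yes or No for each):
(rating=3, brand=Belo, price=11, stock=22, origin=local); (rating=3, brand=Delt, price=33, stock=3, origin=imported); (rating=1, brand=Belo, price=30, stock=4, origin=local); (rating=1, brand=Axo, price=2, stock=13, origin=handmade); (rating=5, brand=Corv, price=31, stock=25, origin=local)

No, Yes, No, No, No

A rule that fits every label: origin is imported AND stock ≤ 3 — true of each 'Yes' example, false of each 'No' one.
(rating=3, brand=Belo, price=11, stock=22, origin=local): origin is local, stock = 22 — fails this test, so No. (rating=3, brand=Delt, price=33, stock=3, origin=imported): origin is imported, stock = 3 — satisfies this, so Yes. (rating=1, brand=Belo, price=30, stock=4, origin=local): origin is local, stock = 4 — fails this test, so No. (rating=1, brand=Axo, price=2, stock=13, origin=handmade): origin is handmade, stock = 13 — fails this test, so No. (rating=5, brand=Corv, price=31, stock=25, origin=local): origin is local, stock = 25 — fails this test, so No.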